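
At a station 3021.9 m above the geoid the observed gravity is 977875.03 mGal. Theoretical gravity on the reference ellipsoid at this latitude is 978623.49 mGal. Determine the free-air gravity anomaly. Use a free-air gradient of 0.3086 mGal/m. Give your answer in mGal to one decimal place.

Free-air correction = 0.3086 × 3021.9 = 932.56 mGal
Free-air anomaly = 977875.03 − 978623.49 + (932.56) = 184.10 mGal

184.1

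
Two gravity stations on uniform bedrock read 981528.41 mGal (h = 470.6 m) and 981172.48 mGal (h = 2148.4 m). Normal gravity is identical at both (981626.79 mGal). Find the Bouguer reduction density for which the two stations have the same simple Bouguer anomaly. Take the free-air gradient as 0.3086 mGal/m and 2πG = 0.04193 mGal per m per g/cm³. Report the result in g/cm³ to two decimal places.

2.30

Δg_obs = 981172.48 − 981528.41 = -355.93 mGal over Δh = 2148.4 − 470.6 = 1677.8 m
Equal Bouguer anomalies ⇒ Δg_obs + (0.3086 − 0.04193ρ)·Δh = 0
0.3086 − 0.04193ρ = −Δg_obs/Δh = 0.21214
ρ = (0.3086 − 0.21214) / 0.04193 = 2.30 g/cm³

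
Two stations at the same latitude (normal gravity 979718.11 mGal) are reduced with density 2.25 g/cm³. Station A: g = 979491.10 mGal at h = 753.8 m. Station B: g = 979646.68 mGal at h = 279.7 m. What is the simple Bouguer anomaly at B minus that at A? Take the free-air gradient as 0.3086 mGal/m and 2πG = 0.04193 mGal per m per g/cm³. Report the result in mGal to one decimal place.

54.0

Δg_SB(A) = 979491.10 − 979718.11 + 0.3086×753.8 − 0.04193×2.25×753.8 = -65.50 mGal
Δg_SB(B) = 979646.68 − 979718.11 + 0.3086×279.7 − 0.04193×2.25×279.7 = -11.50 mGal
Difference = -11.50 − (-65.50) = 54.00 mGal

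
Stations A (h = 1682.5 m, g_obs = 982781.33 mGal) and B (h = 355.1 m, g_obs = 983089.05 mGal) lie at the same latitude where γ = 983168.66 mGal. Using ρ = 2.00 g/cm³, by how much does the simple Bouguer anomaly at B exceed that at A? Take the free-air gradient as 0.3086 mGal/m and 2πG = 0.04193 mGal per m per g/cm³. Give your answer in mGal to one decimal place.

9.4

Δg_SB(A) = 982781.33 − 983168.66 + 0.3086×1682.5 − 0.04193×2.00×1682.5 = -9.20 mGal
Δg_SB(B) = 983089.05 − 983168.66 + 0.3086×355.1 − 0.04193×2.00×355.1 = 0.20 mGal
Difference = 0.20 − (-9.20) = 9.40 mGal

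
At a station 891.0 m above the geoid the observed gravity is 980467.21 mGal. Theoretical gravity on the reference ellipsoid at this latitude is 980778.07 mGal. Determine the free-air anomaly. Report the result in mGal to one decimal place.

-35.9

Free-air correction = 0.3086 × 891.0 = 274.96 mGal
Free-air anomaly = 980467.21 − 980778.07 + (274.96) = -35.90 mGal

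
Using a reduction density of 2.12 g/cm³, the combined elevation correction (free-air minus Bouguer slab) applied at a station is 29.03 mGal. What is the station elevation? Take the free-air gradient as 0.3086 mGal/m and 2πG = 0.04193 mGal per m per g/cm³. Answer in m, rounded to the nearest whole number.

132

Combined gradient = 0.3086 − 0.04193 × 2.12 = 0.2197084 mGal/m
h = 29.03 / 0.2197084 = 132.13 m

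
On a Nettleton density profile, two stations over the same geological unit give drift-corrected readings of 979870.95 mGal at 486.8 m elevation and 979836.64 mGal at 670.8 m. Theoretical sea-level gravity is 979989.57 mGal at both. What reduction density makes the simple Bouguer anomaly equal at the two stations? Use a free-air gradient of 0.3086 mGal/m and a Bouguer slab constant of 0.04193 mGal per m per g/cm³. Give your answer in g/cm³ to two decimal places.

Δg_obs = 979836.64 − 979870.95 = -34.31 mGal over Δh = 670.8 − 486.8 = 184.0 m
Equal Bouguer anomalies ⇒ Δg_obs + (0.3086 − 0.04193ρ)·Δh = 0
0.3086 − 0.04193ρ = −Δg_obs/Δh = 0.18647
ρ = (0.3086 − 0.18647) / 0.04193 = 2.91 g/cm³

2.91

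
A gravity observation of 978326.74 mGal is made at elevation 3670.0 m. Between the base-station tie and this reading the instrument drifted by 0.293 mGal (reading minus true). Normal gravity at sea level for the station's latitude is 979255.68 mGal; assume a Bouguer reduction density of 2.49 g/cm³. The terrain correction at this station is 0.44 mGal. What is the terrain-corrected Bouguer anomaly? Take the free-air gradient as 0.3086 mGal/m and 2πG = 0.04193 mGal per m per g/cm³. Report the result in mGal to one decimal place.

Drift-corrected reading = 978326.74 − (0.293) = 978326.447 mGal
Free-air correction = 0.3086 × 3670.0 = 1132.56 mGal
Free-air anomaly = 978326.447 − 979255.68 + (1132.56) = 203.327 mGal
Bouguer slab correction = 0.04193 × 2.49 × 3670.0 = 383.17 mGal
Simple Bouguer anomaly = 203.327 − (383.17) = -179.843 mGal
Complete Bouguer anomaly = -179.843 + 0.44 = -179.403 mGal

-179.4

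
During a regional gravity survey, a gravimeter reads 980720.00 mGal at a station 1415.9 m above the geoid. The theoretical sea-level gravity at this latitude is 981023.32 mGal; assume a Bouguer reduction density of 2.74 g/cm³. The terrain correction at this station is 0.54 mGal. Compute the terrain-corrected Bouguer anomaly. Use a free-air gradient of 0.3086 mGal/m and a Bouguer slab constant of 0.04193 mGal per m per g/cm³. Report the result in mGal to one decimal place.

-28.5

Free-air correction = 0.3086 × 1415.9 = 436.95 mGal
Free-air anomaly = 980720.00 − 981023.32 + (436.95) = 133.63 mGal
Bouguer slab correction = 0.04193 × 2.74 × 1415.9 = 162.67 mGal
Simple Bouguer anomaly = 133.63 − (162.67) = -29.04 mGal
Complete Bouguer anomaly = -29.04 + 0.54 = -28.50 mGal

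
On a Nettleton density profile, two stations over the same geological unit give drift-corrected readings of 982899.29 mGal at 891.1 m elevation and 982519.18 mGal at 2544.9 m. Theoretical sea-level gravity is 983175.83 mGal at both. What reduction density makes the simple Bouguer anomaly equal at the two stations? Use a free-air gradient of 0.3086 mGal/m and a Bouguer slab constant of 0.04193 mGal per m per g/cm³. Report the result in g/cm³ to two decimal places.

1.88

Δg_obs = 982519.18 − 982899.29 = -380.11 mGal over Δh = 2544.9 − 891.1 = 1653.8 m
Equal Bouguer anomalies ⇒ Δg_obs + (0.3086 − 0.04193ρ)·Δh = 0
0.3086 − 0.04193ρ = −Δg_obs/Δh = 0.22984
ρ = (0.3086 − 0.22984) / 0.04193 = 1.88 g/cm³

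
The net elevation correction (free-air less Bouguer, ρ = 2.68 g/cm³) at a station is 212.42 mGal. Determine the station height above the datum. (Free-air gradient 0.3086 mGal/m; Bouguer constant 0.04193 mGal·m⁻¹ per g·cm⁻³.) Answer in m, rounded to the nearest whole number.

1083

Combined gradient = 0.3086 − 0.04193 × 2.68 = 0.1962276 mGal/m
h = 212.42 / 0.1962276 = 1082.52 m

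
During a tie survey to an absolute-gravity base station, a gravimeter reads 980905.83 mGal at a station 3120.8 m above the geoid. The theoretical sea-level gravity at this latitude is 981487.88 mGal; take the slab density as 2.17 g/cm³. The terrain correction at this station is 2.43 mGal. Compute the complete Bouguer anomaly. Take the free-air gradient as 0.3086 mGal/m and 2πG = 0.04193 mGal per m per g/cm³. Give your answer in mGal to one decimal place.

99.5

Free-air correction = 0.3086 × 3120.8 = 963.08 mGal
Free-air anomaly = 980905.83 − 981487.88 + (963.08) = 381.03 mGal
Bouguer slab correction = 0.04193 × 2.17 × 3120.8 = 283.96 mGal
Simple Bouguer anomaly = 381.03 − (283.96) = 97.07 mGal
Complete Bouguer anomaly = 97.07 + 2.43 = 99.50 mGal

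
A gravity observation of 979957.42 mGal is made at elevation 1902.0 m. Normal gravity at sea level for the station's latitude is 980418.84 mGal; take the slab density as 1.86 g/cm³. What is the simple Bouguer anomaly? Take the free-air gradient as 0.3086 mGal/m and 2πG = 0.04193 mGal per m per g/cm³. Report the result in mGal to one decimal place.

Free-air correction = 0.3086 × 1902.0 = 586.96 mGal
Free-air anomaly = 979957.42 − 980418.84 + (586.96) = 125.54 mGal
Bouguer slab correction = 0.04193 × 1.86 × 1902.0 = 148.34 mGal
Simple Bouguer anomaly = 125.54 − (148.34) = -22.80 mGal

-22.8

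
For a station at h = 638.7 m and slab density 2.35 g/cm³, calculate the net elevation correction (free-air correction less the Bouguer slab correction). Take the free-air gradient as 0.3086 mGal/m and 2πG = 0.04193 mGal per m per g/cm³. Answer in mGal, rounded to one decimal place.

Combined gradient = 0.3086 − 0.04193 × 2.35 = 0.2100645 mGal/m
Combined elevation correction = 0.2100645 × 638.7 = 134.2 mGal

134.2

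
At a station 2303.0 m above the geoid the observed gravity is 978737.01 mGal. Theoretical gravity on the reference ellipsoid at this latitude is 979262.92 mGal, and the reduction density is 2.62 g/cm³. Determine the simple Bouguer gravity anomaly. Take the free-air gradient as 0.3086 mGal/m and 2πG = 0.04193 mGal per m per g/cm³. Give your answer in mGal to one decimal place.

Free-air correction = 0.3086 × 2303.0 = 710.71 mGal
Free-air anomaly = 978737.01 − 979262.92 + (710.71) = 184.80 mGal
Bouguer slab correction = 0.04193 × 2.62 × 2303.0 = 253.00 mGal
Simple Bouguer anomaly = 184.80 − (253.00) = -68.20 mGal

-68.2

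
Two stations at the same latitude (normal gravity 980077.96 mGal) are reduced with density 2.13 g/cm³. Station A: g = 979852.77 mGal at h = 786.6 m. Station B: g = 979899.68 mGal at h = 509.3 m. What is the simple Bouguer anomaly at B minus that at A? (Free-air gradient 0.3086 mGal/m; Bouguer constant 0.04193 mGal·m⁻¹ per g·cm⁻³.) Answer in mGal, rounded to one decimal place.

-13.9

Δg_SB(A) = 979852.77 − 980077.96 + 0.3086×786.6 − 0.04193×2.13×786.6 = -52.70 mGal
Δg_SB(B) = 979899.68 − 980077.96 + 0.3086×509.3 − 0.04193×2.13×509.3 = -66.60 mGal
Difference = -66.60 − (-52.70) = -13.90 mGal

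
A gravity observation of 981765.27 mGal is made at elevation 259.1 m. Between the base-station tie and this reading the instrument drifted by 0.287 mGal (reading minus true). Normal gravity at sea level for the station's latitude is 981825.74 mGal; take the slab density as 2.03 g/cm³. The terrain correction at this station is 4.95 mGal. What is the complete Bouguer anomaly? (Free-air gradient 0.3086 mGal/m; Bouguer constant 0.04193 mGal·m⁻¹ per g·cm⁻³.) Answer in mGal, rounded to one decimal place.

2.1

Drift-corrected reading = 981765.27 − (0.287) = 981764.983 mGal
Free-air correction = 0.3086 × 259.1 = 79.96 mGal
Free-air anomaly = 981764.983 − 981825.74 + (79.96) = 19.203 mGal
Bouguer slab correction = 0.04193 × 2.03 × 259.1 = 22.05 mGal
Simple Bouguer anomaly = 19.203 − (22.05) = -2.847 mGal
Complete Bouguer anomaly = -2.847 + 4.95 = 2.103 mGal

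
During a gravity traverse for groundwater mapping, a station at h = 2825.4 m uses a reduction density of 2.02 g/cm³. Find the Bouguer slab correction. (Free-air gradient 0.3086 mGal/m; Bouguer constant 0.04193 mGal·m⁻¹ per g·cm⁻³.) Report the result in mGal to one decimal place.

239.3

Bouguer slab correction = 0.04193 × 2.02 × 2825.4 = 239.3 mGal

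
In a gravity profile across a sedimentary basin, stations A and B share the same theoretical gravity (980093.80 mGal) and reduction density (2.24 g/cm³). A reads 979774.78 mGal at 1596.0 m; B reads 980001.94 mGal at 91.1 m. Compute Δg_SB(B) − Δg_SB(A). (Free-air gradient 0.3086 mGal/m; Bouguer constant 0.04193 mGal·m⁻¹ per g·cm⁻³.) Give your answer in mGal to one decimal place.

Δg_SB(A) = 979774.78 − 980093.80 + 0.3086×1596.0 − 0.04193×2.24×1596.0 = 23.60 mGal
Δg_SB(B) = 980001.94 − 980093.80 + 0.3086×91.1 − 0.04193×2.24×91.1 = -72.30 mGal
Difference = -72.30 − (23.60) = -95.90 mGal

-95.9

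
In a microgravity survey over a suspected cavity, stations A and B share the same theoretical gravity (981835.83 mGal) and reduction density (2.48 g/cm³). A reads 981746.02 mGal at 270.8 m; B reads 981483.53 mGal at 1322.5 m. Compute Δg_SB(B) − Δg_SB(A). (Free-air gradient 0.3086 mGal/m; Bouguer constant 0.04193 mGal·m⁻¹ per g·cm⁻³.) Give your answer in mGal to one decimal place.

-47.3

Δg_SB(A) = 981746.02 − 981835.83 + 0.3086×270.8 − 0.04193×2.48×270.8 = -34.40 mGal
Δg_SB(B) = 981483.53 − 981835.83 + 0.3086×1322.5 − 0.04193×2.48×1322.5 = -81.70 mGal
Difference = -81.70 − (-34.40) = -47.30 mGal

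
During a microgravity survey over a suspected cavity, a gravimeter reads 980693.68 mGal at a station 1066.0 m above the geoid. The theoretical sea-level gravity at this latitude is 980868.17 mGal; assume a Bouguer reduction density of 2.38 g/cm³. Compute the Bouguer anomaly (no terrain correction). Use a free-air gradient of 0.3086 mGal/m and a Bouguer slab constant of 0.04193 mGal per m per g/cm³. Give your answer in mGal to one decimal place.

Free-air correction = 0.3086 × 1066.0 = 328.97 mGal
Free-air anomaly = 980693.68 − 980868.17 + (328.97) = 154.48 mGal
Bouguer slab correction = 0.04193 × 2.38 × 1066.0 = 106.38 mGal
Simple Bouguer anomaly = 154.48 − (106.38) = 48.10 mGal

48.1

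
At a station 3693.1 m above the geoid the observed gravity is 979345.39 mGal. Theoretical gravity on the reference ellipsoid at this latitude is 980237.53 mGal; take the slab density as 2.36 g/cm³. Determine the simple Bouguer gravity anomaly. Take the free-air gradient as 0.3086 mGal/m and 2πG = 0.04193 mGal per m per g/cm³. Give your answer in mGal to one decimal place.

-117.9

Free-air correction = 0.3086 × 3693.1 = 1139.69 mGal
Free-air anomaly = 979345.39 − 980237.53 + (1139.69) = 247.55 mGal
Bouguer slab correction = 0.04193 × 2.36 × 3693.1 = 365.45 mGal
Simple Bouguer anomaly = 247.55 − (365.45) = -117.90 mGal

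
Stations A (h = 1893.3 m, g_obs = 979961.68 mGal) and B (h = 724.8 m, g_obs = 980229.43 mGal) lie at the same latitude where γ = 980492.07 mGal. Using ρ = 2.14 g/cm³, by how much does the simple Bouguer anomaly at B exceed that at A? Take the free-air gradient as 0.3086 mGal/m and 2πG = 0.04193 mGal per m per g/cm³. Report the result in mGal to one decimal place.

Δg_SB(A) = 979961.68 − 980492.07 + 0.3086×1893.3 − 0.04193×2.14×1893.3 = -116.00 mGal
Δg_SB(B) = 980229.43 − 980492.07 + 0.3086×724.8 − 0.04193×2.14×724.8 = -104.00 mGal
Difference = -104.00 − (-116.00) = 12.00 mGal

12.0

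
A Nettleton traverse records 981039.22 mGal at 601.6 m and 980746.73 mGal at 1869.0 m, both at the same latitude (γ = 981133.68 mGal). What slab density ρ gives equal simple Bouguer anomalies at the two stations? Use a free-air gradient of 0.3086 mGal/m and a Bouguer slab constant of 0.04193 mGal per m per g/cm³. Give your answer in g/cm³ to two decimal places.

1.86

Δg_obs = 980746.73 − 981039.22 = -292.49 mGal over Δh = 1869.0 − 601.6 = 1267.4 m
Equal Bouguer anomalies ⇒ Δg_obs + (0.3086 − 0.04193ρ)·Δh = 0
0.3086 − 0.04193ρ = −Δg_obs/Δh = 0.23078
ρ = (0.3086 − 0.23078) / 0.04193 = 1.86 g/cm³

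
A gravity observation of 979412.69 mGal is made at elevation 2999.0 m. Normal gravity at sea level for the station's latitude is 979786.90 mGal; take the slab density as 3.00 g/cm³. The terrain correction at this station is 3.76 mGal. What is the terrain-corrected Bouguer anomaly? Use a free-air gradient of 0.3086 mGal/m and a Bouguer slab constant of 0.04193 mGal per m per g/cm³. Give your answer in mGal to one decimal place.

177.8

Free-air correction = 0.3086 × 2999.0 = 925.49 mGal
Free-air anomaly = 979412.69 − 979786.90 + (925.49) = 551.28 mGal
Bouguer slab correction = 0.04193 × 3.00 × 2999.0 = 377.24 mGal
Simple Bouguer anomaly = 551.28 − (377.24) = 174.04 mGal
Complete Bouguer anomaly = 174.04 + 3.76 = 177.80 mGal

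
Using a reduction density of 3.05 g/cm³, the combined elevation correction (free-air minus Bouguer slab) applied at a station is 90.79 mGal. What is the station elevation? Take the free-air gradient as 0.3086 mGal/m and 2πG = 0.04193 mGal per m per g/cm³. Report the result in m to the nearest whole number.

502

Combined gradient = 0.3086 − 0.04193 × 3.05 = 0.1807135 mGal/m
h = 90.79 / 0.1807135 = 502.40 m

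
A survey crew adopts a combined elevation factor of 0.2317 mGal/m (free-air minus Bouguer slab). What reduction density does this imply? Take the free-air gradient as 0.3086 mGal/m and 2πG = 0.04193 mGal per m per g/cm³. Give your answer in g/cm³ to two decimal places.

1.83

0.2317 = 0.3086 − 0.04193 × ρ
ρ = (0.3086 − 0.2317) / 0.04193 = 1.83 g/cm³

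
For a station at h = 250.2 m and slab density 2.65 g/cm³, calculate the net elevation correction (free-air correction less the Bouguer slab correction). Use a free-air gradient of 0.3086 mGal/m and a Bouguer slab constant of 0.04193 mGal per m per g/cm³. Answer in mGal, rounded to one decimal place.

49.4

Combined gradient = 0.3086 − 0.04193 × 2.65 = 0.1974855 mGal/m
Combined elevation correction = 0.1974855 × 250.2 = 49.4 mGal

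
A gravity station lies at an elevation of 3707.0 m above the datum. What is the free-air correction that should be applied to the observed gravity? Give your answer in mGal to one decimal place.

Free-air correction = 0.3086 × 3707.0 = 1144.0 mGal

1144.0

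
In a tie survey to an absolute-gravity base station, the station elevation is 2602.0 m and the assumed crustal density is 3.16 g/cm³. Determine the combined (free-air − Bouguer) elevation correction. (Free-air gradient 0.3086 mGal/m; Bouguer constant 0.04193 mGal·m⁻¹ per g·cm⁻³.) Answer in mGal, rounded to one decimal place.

458.2

Combined gradient = 0.3086 − 0.04193 × 3.16 = 0.1761012 mGal/m
Combined elevation correction = 0.1761012 × 2602.0 = 458.2 mGal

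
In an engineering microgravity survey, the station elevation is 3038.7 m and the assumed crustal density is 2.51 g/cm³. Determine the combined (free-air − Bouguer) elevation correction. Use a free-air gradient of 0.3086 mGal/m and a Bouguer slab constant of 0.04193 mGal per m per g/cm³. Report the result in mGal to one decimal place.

617.9

Combined gradient = 0.3086 − 0.04193 × 2.51 = 0.2033557 mGal/m
Combined elevation correction = 0.2033557 × 3038.7 = 617.9 mGal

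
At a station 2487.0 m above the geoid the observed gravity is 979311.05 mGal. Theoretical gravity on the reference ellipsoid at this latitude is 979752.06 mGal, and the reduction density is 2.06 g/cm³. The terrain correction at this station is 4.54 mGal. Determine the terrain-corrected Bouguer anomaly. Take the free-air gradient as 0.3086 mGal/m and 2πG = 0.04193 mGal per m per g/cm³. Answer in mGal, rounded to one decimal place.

Free-air correction = 0.3086 × 2487.0 = 767.49 mGal
Free-air anomaly = 979311.05 − 979752.06 + (767.49) = 326.48 mGal
Bouguer slab correction = 0.04193 × 2.06 × 2487.0 = 214.82 mGal
Simple Bouguer anomaly = 326.48 − (214.82) = 111.66 mGal
Complete Bouguer anomaly = 111.66 + 4.54 = 116.20 mGal

116.2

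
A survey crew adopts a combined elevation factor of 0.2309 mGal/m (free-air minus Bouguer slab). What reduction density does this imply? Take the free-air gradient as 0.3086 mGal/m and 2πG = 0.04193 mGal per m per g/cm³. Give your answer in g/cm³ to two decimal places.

0.2309 = 0.3086 − 0.04193 × ρ
ρ = (0.3086 − 0.2309) / 0.04193 = 1.85 g/cm³

1.85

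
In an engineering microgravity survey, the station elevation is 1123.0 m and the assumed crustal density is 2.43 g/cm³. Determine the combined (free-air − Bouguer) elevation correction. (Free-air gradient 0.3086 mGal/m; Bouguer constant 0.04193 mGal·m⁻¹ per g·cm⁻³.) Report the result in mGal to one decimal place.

232.1

Combined gradient = 0.3086 − 0.04193 × 2.43 = 0.2067101 mGal/m
Combined elevation correction = 0.2067101 × 1123.0 = 232.1 mGal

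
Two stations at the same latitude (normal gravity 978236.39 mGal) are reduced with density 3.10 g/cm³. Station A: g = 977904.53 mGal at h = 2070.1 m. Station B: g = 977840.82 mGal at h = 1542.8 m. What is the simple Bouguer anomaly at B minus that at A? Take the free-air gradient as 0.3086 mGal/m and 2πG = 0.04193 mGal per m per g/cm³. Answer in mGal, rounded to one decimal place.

-157.9

Δg_SB(A) = 977904.53 − 978236.39 + 0.3086×2070.1 − 0.04193×3.10×2070.1 = 37.90 mGal
Δg_SB(B) = 977840.82 − 978236.39 + 0.3086×1542.8 − 0.04193×3.10×1542.8 = -120.00 mGal
Difference = -120.00 − (37.90) = -157.90 mGal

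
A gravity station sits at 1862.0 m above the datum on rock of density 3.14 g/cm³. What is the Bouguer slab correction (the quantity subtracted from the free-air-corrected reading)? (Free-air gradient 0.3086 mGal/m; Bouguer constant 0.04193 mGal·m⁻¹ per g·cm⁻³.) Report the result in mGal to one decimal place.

Bouguer slab correction = 0.04193 × 3.14 × 1862.0 = 245.2 mGal

245.2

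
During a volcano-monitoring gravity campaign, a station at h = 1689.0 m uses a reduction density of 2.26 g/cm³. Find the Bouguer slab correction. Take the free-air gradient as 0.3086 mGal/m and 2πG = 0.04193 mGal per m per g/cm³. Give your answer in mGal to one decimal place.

160.1

Bouguer slab correction = 0.04193 × 2.26 × 1689.0 = 160.1 mGal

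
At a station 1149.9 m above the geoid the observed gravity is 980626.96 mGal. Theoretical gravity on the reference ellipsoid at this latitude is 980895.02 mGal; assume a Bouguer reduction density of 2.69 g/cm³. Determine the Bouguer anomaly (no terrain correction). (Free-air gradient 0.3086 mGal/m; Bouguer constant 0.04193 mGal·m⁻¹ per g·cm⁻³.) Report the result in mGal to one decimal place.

-42.9

Free-air correction = 0.3086 × 1149.9 = 354.86 mGal
Free-air anomaly = 980626.96 − 980895.02 + (354.86) = 86.80 mGal
Bouguer slab correction = 0.04193 × 2.69 × 1149.9 = 129.70 mGal
Simple Bouguer anomaly = 86.80 − (129.70) = -42.90 mGal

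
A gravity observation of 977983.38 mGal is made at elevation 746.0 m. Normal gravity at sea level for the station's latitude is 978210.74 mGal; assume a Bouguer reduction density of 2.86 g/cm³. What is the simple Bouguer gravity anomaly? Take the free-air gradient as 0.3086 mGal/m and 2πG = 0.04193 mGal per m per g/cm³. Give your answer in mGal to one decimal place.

-86.6

Free-air correction = 0.3086 × 746.0 = 230.22 mGal
Free-air anomaly = 977983.38 − 978210.74 + (230.22) = 2.86 mGal
Bouguer slab correction = 0.04193 × 2.86 × 746.0 = 89.46 mGal
Simple Bouguer anomaly = 2.86 − (89.46) = -86.60 mGal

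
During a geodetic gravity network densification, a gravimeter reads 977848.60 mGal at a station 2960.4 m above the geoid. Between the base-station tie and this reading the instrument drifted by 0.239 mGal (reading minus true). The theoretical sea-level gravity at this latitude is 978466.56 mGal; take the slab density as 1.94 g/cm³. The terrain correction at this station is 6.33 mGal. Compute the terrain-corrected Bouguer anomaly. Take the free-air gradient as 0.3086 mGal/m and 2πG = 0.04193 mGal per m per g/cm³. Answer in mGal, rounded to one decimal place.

60.9

Drift-corrected reading = 977848.60 − (0.239) = 977848.361 mGal
Free-air correction = 0.3086 × 2960.4 = 913.58 mGal
Free-air anomaly = 977848.361 − 978466.56 + (913.58) = 295.381 mGal
Bouguer slab correction = 0.04193 × 1.94 × 2960.4 = 240.81 mGal
Simple Bouguer anomaly = 295.381 − (240.81) = 54.571 mGal
Complete Bouguer anomaly = 54.571 + 6.33 = 60.901 mGal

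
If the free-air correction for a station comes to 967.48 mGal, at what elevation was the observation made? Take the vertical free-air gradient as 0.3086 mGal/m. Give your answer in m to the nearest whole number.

h = 967.48 / 0.3086 = 3135.06 m

3135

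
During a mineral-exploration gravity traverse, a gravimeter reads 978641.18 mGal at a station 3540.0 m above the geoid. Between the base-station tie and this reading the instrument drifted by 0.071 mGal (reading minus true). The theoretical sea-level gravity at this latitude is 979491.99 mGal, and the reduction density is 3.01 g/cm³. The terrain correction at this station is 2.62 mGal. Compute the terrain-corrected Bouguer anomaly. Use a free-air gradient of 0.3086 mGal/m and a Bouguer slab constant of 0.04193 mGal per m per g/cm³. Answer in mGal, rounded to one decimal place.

-202.6

Drift-corrected reading = 978641.18 − (0.071) = 978641.109 mGal
Free-air correction = 0.3086 × 3540.0 = 1092.44 mGal
Free-air anomaly = 978641.109 − 979491.99 + (1092.44) = 241.559 mGal
Bouguer slab correction = 0.04193 × 3.01 × 3540.0 = 446.78 mGal
Simple Bouguer anomaly = 241.559 − (446.78) = -205.221 mGal
Complete Bouguer anomaly = -205.221 + 2.62 = -202.601 mGal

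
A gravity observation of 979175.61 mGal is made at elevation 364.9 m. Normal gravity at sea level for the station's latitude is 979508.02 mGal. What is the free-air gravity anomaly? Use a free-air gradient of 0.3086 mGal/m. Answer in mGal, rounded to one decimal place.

Free-air correction = 0.3086 × 364.9 = 112.61 mGal
Free-air anomaly = 979175.61 − 979508.02 + (112.61) = -219.80 mGal

-219.8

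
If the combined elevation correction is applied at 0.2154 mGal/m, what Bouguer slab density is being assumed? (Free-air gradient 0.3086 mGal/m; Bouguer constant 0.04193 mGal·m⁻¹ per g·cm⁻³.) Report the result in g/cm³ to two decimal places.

2.22

0.2154 = 0.3086 − 0.04193 × ρ
ρ = (0.3086 − 0.2154) / 0.04193 = 2.22 g/cm³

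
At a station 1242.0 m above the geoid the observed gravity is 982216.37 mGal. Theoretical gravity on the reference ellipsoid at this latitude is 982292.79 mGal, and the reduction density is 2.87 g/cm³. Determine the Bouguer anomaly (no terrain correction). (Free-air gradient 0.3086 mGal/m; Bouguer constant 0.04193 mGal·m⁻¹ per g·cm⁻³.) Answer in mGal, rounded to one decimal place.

Free-air correction = 0.3086 × 1242.0 = 383.28 mGal
Free-air anomaly = 982216.37 − 982292.79 + (383.28) = 306.86 mGal
Bouguer slab correction = 0.04193 × 2.87 × 1242.0 = 149.46 mGal
Simple Bouguer anomaly = 306.86 − (149.46) = 157.40 mGal

157.4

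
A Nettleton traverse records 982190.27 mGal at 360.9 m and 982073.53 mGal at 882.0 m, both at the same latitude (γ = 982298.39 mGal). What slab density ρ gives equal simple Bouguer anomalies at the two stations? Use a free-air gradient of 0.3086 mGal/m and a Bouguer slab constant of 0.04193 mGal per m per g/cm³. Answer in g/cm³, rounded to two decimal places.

Δg_obs = 982073.53 − 982190.27 = -116.74 mGal over Δh = 882.0 − 360.9 = 521.1 m
Equal Bouguer anomalies ⇒ Δg_obs + (0.3086 − 0.04193ρ)·Δh = 0
0.3086 − 0.04193ρ = −Δg_obs/Δh = 0.22403
ρ = (0.3086 − 0.22403) / 0.04193 = 2.02 g/cm³

2.02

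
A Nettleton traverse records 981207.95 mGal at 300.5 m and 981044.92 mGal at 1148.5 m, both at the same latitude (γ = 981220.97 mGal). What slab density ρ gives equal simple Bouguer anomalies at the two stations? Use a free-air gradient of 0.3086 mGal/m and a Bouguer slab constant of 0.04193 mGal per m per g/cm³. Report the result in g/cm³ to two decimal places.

Δg_obs = 981044.92 − 981207.95 = -163.03 mGal over Δh = 1148.5 − 300.5 = 848.0 m
Equal Bouguer anomalies ⇒ Δg_obs + (0.3086 − 0.04193ρ)·Δh = 0
0.3086 − 0.04193ρ = −Δg_obs/Δh = 0.19225
ρ = (0.3086 − 0.19225) / 0.04193 = 2.77 g/cm³

2.77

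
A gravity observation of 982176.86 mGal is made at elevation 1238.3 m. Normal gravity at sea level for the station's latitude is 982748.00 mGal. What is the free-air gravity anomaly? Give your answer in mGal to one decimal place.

Free-air correction = 0.3086 × 1238.3 = 382.14 mGal
Free-air anomaly = 982176.86 − 982748.00 + (382.14) = -189.00 mGal

-189.0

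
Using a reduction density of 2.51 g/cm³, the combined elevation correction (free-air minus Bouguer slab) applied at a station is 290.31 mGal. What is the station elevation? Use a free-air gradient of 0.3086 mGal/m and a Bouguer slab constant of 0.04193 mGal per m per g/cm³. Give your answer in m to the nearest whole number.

Combined gradient = 0.3086 − 0.04193 × 2.51 = 0.2033557 mGal/m
h = 290.31 / 0.2033557 = 1427.60 m

1428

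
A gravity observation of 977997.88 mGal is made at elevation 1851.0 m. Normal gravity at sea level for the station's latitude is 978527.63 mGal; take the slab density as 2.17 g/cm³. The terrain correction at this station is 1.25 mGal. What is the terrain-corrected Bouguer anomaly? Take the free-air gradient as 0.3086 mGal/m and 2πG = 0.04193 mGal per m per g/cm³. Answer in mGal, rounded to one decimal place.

Free-air correction = 0.3086 × 1851.0 = 571.22 mGal
Free-air anomaly = 977997.88 − 978527.63 + (571.22) = 41.47 mGal
Bouguer slab correction = 0.04193 × 2.17 × 1851.0 = 168.42 mGal
Simple Bouguer anomaly = 41.47 − (168.42) = -126.95 mGal
Complete Bouguer anomaly = -126.95 + 1.25 = -125.70 mGal

-125.7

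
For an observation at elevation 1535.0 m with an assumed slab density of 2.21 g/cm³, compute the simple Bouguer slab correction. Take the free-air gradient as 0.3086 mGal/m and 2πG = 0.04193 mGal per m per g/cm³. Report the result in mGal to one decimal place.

142.2

Bouguer slab correction = 0.04193 × 2.21 × 1535.0 = 142.2 mGal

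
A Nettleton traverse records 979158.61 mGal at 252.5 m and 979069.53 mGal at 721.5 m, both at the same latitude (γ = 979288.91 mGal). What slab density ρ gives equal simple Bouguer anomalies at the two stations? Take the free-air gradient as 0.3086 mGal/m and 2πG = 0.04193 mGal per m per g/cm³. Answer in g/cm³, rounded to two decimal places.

Δg_obs = 979069.53 − 979158.61 = -89.08 mGal over Δh = 721.5 − 252.5 = 469.0 m
Equal Bouguer anomalies ⇒ Δg_obs + (0.3086 − 0.04193ρ)·Δh = 0
0.3086 − 0.04193ρ = −Δg_obs/Δh = 0.18994
ρ = (0.3086 − 0.18994) / 0.04193 = 2.83 g/cm³

2.83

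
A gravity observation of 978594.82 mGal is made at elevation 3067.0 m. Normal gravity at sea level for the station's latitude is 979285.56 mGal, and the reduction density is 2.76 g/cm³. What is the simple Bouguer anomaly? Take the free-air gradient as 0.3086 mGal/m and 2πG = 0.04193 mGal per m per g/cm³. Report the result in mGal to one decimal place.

-99.2

Free-air correction = 0.3086 × 3067.0 = 946.48 mGal
Free-air anomaly = 978594.82 − 979285.56 + (946.48) = 255.74 mGal
Bouguer slab correction = 0.04193 × 2.76 × 3067.0 = 354.93 mGal
Simple Bouguer anomaly = 255.74 − (354.93) = -99.19 mGal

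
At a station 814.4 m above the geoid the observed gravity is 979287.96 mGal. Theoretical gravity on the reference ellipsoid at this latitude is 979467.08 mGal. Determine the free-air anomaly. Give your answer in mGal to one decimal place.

72.2

Free-air correction = 0.3086 × 814.4 = 251.32 mGal
Free-air anomaly = 979287.96 − 979467.08 + (251.32) = 72.20 mGal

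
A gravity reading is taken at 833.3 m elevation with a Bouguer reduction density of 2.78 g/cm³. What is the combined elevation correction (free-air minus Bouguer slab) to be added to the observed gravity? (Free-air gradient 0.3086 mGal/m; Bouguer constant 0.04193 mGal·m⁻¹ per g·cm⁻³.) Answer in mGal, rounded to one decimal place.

Combined gradient = 0.3086 − 0.04193 × 2.78 = 0.1920346 mGal/m
Combined elevation correction = 0.1920346 × 833.3 = 160.0 mGal

160.0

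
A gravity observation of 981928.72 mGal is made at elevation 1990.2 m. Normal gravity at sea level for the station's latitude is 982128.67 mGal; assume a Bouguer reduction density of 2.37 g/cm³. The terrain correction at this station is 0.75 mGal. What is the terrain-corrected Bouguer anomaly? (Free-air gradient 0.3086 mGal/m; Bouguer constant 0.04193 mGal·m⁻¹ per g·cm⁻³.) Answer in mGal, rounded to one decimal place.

217.2

Free-air correction = 0.3086 × 1990.2 = 614.18 mGal
Free-air anomaly = 981928.72 − 982128.67 + (614.18) = 414.23 mGal
Bouguer slab correction = 0.04193 × 2.37 × 1990.2 = 197.77 mGal
Simple Bouguer anomaly = 414.23 − (197.77) = 216.46 mGal
Complete Bouguer anomaly = 216.46 + 0.75 = 217.21 mGal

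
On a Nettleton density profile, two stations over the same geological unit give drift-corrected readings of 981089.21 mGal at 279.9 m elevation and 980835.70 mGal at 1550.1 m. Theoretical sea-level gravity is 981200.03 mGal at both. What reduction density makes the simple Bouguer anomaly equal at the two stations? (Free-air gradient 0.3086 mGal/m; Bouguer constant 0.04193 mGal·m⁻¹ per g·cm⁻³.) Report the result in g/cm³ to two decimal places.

2.60

Δg_obs = 980835.70 − 981089.21 = -253.51 mGal over Δh = 1550.1 − 279.9 = 1270.2 m
Equal Bouguer anomalies ⇒ Δg_obs + (0.3086 − 0.04193ρ)·Δh = 0
0.3086 − 0.04193ρ = −Δg_obs/Δh = 0.19958
ρ = (0.3086 − 0.19958) / 0.04193 = 2.60 g/cm³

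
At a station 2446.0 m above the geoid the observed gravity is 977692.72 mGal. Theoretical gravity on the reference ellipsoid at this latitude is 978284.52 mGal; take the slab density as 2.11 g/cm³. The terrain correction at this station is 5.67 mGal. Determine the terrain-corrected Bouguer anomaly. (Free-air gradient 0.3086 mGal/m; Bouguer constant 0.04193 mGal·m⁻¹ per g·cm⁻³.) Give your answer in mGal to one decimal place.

-47.7

Free-air correction = 0.3086 × 2446.0 = 754.84 mGal
Free-air anomaly = 977692.72 − 978284.52 + (754.84) = 163.04 mGal
Bouguer slab correction = 0.04193 × 2.11 × 2446.0 = 216.40 mGal
Simple Bouguer anomaly = 163.04 − (216.40) = -53.36 mGal
Complete Bouguer anomaly = -53.36 + 5.67 = -47.69 mGal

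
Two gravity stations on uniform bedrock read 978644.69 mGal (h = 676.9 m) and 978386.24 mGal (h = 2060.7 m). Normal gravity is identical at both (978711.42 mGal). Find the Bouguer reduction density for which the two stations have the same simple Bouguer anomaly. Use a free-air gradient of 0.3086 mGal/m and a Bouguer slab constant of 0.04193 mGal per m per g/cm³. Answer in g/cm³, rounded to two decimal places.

Δg_obs = 978386.24 − 978644.69 = -258.45 mGal over Δh = 2060.7 − 676.9 = 1383.8 m
Equal Bouguer anomalies ⇒ Δg_obs + (0.3086 − 0.04193ρ)·Δh = 0
0.3086 − 0.04193ρ = −Δg_obs/Δh = 0.18677
ρ = (0.3086 − 0.18677) / 0.04193 = 2.91 g/cm³

2.91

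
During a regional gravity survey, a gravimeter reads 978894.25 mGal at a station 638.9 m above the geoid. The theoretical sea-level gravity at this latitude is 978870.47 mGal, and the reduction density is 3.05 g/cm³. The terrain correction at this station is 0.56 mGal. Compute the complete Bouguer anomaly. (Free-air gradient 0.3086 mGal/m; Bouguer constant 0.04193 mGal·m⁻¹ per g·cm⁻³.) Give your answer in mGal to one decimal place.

Free-air correction = 0.3086 × 638.9 = 197.16 mGal
Free-air anomaly = 978894.25 − 978870.47 + (197.16) = 220.94 mGal
Bouguer slab correction = 0.04193 × 3.05 × 638.9 = 81.71 mGal
Simple Bouguer anomaly = 220.94 − (81.71) = 139.23 mGal
Complete Bouguer anomaly = 139.23 + 0.56 = 139.79 mGal

139.8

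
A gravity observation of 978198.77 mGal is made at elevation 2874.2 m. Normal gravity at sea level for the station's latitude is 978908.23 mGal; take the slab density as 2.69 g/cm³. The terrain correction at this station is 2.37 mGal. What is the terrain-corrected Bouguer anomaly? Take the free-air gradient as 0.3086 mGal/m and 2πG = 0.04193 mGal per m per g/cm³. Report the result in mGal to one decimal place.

-144.3

Free-air correction = 0.3086 × 2874.2 = 886.98 mGal
Free-air anomaly = 978198.77 − 978908.23 + (886.98) = 177.52 mGal
Bouguer slab correction = 0.04193 × 2.69 × 2874.2 = 324.19 mGal
Simple Bouguer anomaly = 177.52 − (324.19) = -146.67 mGal
Complete Bouguer anomaly = -146.67 + 2.37 = -144.30 mGal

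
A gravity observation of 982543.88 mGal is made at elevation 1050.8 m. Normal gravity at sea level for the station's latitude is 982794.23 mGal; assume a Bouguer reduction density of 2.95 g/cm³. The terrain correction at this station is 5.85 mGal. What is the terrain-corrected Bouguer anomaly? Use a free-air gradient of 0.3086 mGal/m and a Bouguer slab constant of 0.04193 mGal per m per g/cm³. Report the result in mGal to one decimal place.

Free-air correction = 0.3086 × 1050.8 = 324.28 mGal
Free-air anomaly = 982543.88 − 982794.23 + (324.28) = 73.93 mGal
Bouguer slab correction = 0.04193 × 2.95 × 1050.8 = 129.98 mGal
Simple Bouguer anomaly = 73.93 − (129.98) = -56.05 mGal
Complete Bouguer anomaly = -56.05 + 5.85 = -50.20 mGal

-50.2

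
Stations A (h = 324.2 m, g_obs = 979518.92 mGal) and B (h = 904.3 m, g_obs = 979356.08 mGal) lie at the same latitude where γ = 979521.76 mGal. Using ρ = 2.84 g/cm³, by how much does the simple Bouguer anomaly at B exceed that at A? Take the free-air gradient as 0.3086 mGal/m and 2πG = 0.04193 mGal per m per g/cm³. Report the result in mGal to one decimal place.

Δg_SB(A) = 979518.92 − 979521.76 + 0.3086×324.2 − 0.04193×2.84×324.2 = 58.60 mGal
Δg_SB(B) = 979356.08 − 979521.76 + 0.3086×904.3 − 0.04193×2.84×904.3 = 5.70 mGal
Difference = 5.70 − (58.60) = -52.90 mGal

-52.9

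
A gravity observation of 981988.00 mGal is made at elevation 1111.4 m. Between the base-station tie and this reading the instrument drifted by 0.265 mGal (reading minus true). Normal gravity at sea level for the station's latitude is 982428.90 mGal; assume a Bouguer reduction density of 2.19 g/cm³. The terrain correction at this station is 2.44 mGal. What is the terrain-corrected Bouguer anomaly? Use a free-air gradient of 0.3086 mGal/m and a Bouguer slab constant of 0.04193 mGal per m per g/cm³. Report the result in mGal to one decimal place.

Drift-corrected reading = 981988.00 − (0.265) = 981987.735 mGal
Free-air correction = 0.3086 × 1111.4 = 342.98 mGal
Free-air anomaly = 981987.735 − 982428.90 + (342.98) = -98.185 mGal
Bouguer slab correction = 0.04193 × 2.19 × 1111.4 = 102.06 mGal
Simple Bouguer anomaly = -98.185 − (102.06) = -200.245 mGal
Complete Bouguer anomaly = -200.245 + 2.44 = -197.805 mGal

-197.8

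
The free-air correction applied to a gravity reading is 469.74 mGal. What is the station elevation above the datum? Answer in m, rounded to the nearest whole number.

1522

h = 469.74 / 0.3086 = 1522.16 m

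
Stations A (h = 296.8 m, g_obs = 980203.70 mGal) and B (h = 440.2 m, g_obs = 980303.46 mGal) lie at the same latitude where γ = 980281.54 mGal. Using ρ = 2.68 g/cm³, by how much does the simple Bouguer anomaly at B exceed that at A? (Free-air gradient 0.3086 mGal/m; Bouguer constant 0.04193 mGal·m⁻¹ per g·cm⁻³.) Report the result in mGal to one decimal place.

Δg_SB(A) = 980203.70 − 980281.54 + 0.3086×296.8 − 0.04193×2.68×296.8 = -19.60 mGal
Δg_SB(B) = 980303.46 − 980281.54 + 0.3086×440.2 − 0.04193×2.68×440.2 = 108.30 mGal
Difference = 108.30 − (-19.60) = 127.90 mGal

127.9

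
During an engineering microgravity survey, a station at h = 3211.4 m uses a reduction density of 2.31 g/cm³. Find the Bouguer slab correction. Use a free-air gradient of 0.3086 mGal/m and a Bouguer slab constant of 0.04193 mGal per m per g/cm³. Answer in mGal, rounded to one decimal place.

311.1

Bouguer slab correction = 0.04193 × 2.31 × 3211.4 = 311.1 mGal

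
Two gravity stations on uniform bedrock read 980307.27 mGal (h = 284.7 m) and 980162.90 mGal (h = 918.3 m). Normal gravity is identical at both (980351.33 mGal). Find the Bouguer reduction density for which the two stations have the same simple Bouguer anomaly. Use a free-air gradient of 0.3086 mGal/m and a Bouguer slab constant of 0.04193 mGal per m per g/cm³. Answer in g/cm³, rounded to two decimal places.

1.93

Δg_obs = 980162.90 − 980307.27 = -144.37 mGal over Δh = 918.3 − 284.7 = 633.6 m
Equal Bouguer anomalies ⇒ Δg_obs + (0.3086 − 0.04193ρ)·Δh = 0
0.3086 − 0.04193ρ = −Δg_obs/Δh = 0.22786
ρ = (0.3086 − 0.22786) / 0.04193 = 1.93 g/cm³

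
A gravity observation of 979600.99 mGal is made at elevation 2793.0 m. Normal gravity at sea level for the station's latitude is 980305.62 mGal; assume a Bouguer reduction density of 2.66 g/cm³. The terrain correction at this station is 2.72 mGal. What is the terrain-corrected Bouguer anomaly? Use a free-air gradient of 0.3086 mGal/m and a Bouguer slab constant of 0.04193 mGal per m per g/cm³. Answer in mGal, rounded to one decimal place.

-151.5

Free-air correction = 0.3086 × 2793.0 = 861.92 mGal
Free-air anomaly = 979600.99 − 980305.62 + (861.92) = 157.29 mGal
Bouguer slab correction = 0.04193 × 2.66 × 2793.0 = 311.51 mGal
Simple Bouguer anomaly = 157.29 − (311.51) = -154.22 mGal
Complete Bouguer anomaly = -154.22 + 2.72 = -151.50 mGal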